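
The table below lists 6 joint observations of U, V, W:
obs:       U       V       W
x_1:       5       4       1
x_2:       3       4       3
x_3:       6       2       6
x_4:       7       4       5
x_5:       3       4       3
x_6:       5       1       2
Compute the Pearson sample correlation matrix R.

Step 1 — column means:
  mean(U) = (5 + 3 + 6 + 7 + 3 + 5) / 6 = 29/6 = 4.8333
  mean(V) = (4 + 4 + 2 + 4 + 4 + 1) / 6 = 19/6 = 3.1667
  mean(W) = (1 + 3 + 6 + 5 + 3 + 2) / 6 = 20/6 = 3.3333

Step 2 — sample variances and covariances s[i,j] = (1/(n-1)) · Σ_k (x_{k,i} - mean_i) · (x_{k,j} - mean_j), with n-1 = 5:
  s[U,U] = ((0.1667)·(0.1667) + (-1.8333)·(-1.8333) + (1.1667)·(1.1667) + (2.1667)·(2.1667) + (-1.8333)·(-1.8333) + (0.1667)·(0.1667)) / 5 = 12.8333/5 = 2.5667
  s[U,V] = ((0.1667)·(0.8333) + (-1.8333)·(0.8333) + (1.1667)·(-1.1667) + (2.1667)·(0.8333) + (-1.8333)·(0.8333) + (0.1667)·(-2.1667)) / 5 = -2.8333/5 = -0.5667
  s[U,W] = ((0.1667)·(-2.3333) + (-1.8333)·(-0.3333) + (1.1667)·(2.6667) + (2.1667)·(1.6667) + (-1.8333)·(-0.3333) + (0.1667)·(-1.3333)) / 5 = 7.3333/5 = 1.4667
  s[V,V] = ((0.8333)·(0.8333) + (0.8333)·(0.8333) + (-1.1667)·(-1.1667) + (0.8333)·(0.8333) + (0.8333)·(0.8333) + (-2.1667)·(-2.1667)) / 5 = 8.8333/5 = 1.7667
  s[V,W] = ((0.8333)·(-2.3333) + (0.8333)·(-0.3333) + (-1.1667)·(2.6667) + (0.8333)·(1.6667) + (0.8333)·(-0.3333) + (-2.1667)·(-1.3333)) / 5 = -1.3333/5 = -0.2667
  s[W,W] = ((-2.3333)·(-2.3333) + (-0.3333)·(-0.3333) + (2.6667)·(2.6667) + (1.6667)·(1.6667) + (-0.3333)·(-0.3333) + (-1.3333)·(-1.3333)) / 5 = 17.3333/5 = 3.4667
  Sample standard deviations s_i = √(s[i,i]):
  s(U) = √(2.5667) = 1.6021
  s(V) = √(1.7667) = 1.3292
  s(W) = √(3.4667) = 1.8619

Step 3 — r_{ij} = s_{ij} / (s_i · s_j):
  r[U,U] = 1 (diagonal).
  r[U,V] = -0.5667 / (1.6021 · 1.3292) = -0.5667 / 2.1294 = -0.2661
  r[U,W] = 1.4667 / (1.6021 · 1.8619) = 1.4667 / 2.9829 = 0.4917
  r[V,V] = 1 (diagonal).
  r[V,W] = -0.2667 / (1.3292 · 1.8619) = -0.2667 / 2.4748 = -0.1078
  r[W,W] = 1 (diagonal).

R is symmetric with unit diagonal. Assembling:

R = [[1, -0.2661, 0.4917],
 [-0.2661, 1, -0.1078],
 [0.4917, -0.1078, 1]]


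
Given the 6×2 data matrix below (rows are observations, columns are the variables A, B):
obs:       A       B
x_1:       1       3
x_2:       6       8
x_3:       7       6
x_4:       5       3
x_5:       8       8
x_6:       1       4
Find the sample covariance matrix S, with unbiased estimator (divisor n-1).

Step 1 — column means:
  mean(A) = (1 + 6 + 7 + 5 + 8 + 1) / 6 = 28/6 = 4.6667
  mean(B) = (3 + 8 + 6 + 3 + 8 + 4) / 6 = 32/6 = 5.3333

Step 2 — sample covariance S[i,j] = (1/(n-1)) · Σ_k (x_{k,i} - mean_i) · (x_{k,j} - mean_j), with n-1 = 5.
  S[A,A] = ((-3.6667)·(-3.6667) + (1.3333)·(1.3333) + (2.3333)·(2.3333) + (0.3333)·(0.3333) + (3.3333)·(3.3333) + (-3.6667)·(-3.6667)) / 5 = 45.3333/5 = 9.0667
  S[A,B] = ((-3.6667)·(-2.3333) + (1.3333)·(2.6667) + (2.3333)·(0.6667) + (0.3333)·(-2.3333) + (3.3333)·(2.6667) + (-3.6667)·(-1.3333)) / 5 = 26.6667/5 = 5.3333
  S[B,B] = ((-2.3333)·(-2.3333) + (2.6667)·(2.6667) + (0.6667)·(0.6667) + (-2.3333)·(-2.3333) + (2.6667)·(2.6667) + (-1.3333)·(-1.3333)) / 5 = 27.3333/5 = 5.4667

S is symmetric (S[j,i] = S[i,j]). Assembling:

S = [[9.0667, 5.3333],
 [5.3333, 5.4667]]


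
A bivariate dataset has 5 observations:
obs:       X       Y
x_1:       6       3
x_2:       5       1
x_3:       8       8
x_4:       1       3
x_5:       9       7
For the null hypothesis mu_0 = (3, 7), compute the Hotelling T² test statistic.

Step 1 — sample mean vector:
  mean(X) = (6 + 5 + 8 + 1 + 9) / 5 = 29/5 = 5.8
  mean(Y) = (3 + 1 + 8 + 3 + 7) / 5 = 22/5 = 4.4
  x̄ = (5.8, 4.4),  deviation x̄ - mu_0 = (5.8, 4.4) - (3, 7) = (2.8, -2.6).

Step 2 — sample covariance matrix, S[i,j] = (1/(n-1)) · Σ_k (x_{k,i} - mean_i) · (x_{k,j} - mean_j), divisor n-1 = 4:
  S[X,X] = ((0.2)·(0.2) + (-0.8)·(-0.8) + (2.2)·(2.2) + (-4.8)·(-4.8) + (3.2)·(3.2)) / 4 = 38.8/4 = 9.7
  S[X,Y] = ((0.2)·(-1.4) + (-0.8)·(-3.4) + (2.2)·(3.6) + (-4.8)·(-1.4) + (3.2)·(2.6)) / 4 = 25.4/4 = 6.35
  S[Y,Y] = ((-1.4)·(-1.4) + (-3.4)·(-3.4) + (3.6)·(3.6) + (-1.4)·(-1.4) + (2.6)·(2.6)) / 4 = 35.2/4 = 8.8
  S = [[9.7, 6.35],
 [6.35, 8.8]].

Step 3 — invert S. det(S) = 9.7·8.8 - (6.35)² = 45.0375.
  S^{-1} = (1/det) · [[d, -b], [-b, a]] = [[0.1954, -0.141],
 [-0.141, 0.2154]].

Step 4 — quadratic form (x̄ - mu_0)^T · S^{-1} · (x̄ - mu_0):
  S^{-1} · (x̄ - mu_0) = (0.9137, -0.9548),
  (x̄ - mu_0)^T · [...] = (2.8)·(0.9137) + (-2.6)·(-0.9548) = 5.0407.

Step 5 — scale by n: T² = 5 · 5.0407 = 25.2034.

T² ≈ 25.2034


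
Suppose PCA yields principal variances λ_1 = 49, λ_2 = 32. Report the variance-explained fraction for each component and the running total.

Step 1 — total variance = trace(Sigma) = Σ λ_i = 49 + 32 = 81.

Step 2 — fraction explained by component i = λ_i / Σ λ:
  PC1: 49/81 = 0.6049
  PC2: 32/81 = 0.3951

Step 3 — cumulative fraction after k components = (λ_1 + ... + λ_k) / Σ λ:
  k = 1: 49/81 = 0.6049
  k = 2: (49 + 32)/81 = 81/81 = 1

Summary (fraction, with percent):

explained: PC1 0.6049 (60.49%), PC2 0.3951 (39.51%);  cumulative: 0.6049, 1


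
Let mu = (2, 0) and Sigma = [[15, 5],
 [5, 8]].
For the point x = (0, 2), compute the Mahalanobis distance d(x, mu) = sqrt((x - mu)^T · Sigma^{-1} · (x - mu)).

Step 1 — centre the observation: (x - mu) = (-2, 2).

Step 2 — invert Sigma. det(Sigma) = 15·8 - (5)² = 95.
  Sigma^{-1} = (1/det) · [[d, -b], [-b, a]] = [[0.0842, -0.0526],
 [-0.0526, 0.1579]].

Step 3 — form the quadratic (x - mu)^T · Sigma^{-1} · (x - mu):
  Sigma^{-1} · (x - mu) = (-0.2737, 0.4211).
  (x - mu)^T · [Sigma^{-1} · (x - mu)] = (-2)·(-0.2737) + (2)·(0.4211) = 1.3895.

Step 4 — take square root: d = √(1.3895) ≈ 1.1788.

d(x, mu) = √(1.3895) ≈ 1.1788


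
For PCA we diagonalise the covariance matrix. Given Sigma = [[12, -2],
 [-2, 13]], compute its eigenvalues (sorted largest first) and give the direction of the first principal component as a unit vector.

Step 1 — characteristic polynomial of 2×2 Sigma:
  det(Sigma - λI) = λ² - trace · λ + det = 0.
  trace = 12 + 13 = 25, det = 12·13 - (-2)² = 152.
Step 2 — discriminant:
  Δ = trace² - 4·det = 625 - 608 = 17.
Step 3 — eigenvalues:
  λ = (trace ± √Δ)/2 = (25 ± 4.1231)/2,
  λ_1 = 14.5616,  λ_2 = 10.4384.

Step 4 — unit eigenvector for λ_1: solve (Sigma - λ_1 I)v = 0. First row:
  (12 - 14.5616)·v_x + (-2)·v_y = 0, i.e. (-2.5616)·v_x + (-2)·v_y = 0,
  so v ∝ (b, λ_1 - a) = (-2, 2.5616); multiply by -1 so the first entry is positive: u = (2, -2.5616).
  ||u|| = √((2)² + (-2.5616)²) = √(10.5616) ≈ 3.2499,
  v_1 = u/||u|| ≈ (0.6154, -0.7882) (||v_1|| = 1).

λ_1 = 14.5616,  λ_2 = 10.4384;  v_1 ≈ (0.6154, -0.7882)


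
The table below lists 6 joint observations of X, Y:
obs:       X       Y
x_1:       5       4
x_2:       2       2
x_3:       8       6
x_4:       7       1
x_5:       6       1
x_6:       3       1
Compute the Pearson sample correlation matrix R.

Step 1 — column means:
  mean(X) = (5 + 2 + 8 + 7 + 6 + 3) / 6 = 31/6 = 5.1667
  mean(Y) = (4 + 2 + 6 + 1 + 1 + 1) / 6 = 15/6 = 2.5

Step 2 — sample variances and covariances s[i,j] = (1/(n-1)) · Σ_k (x_{k,i} - mean_i) · (x_{k,j} - mean_j), with n-1 = 5:
  s[X,X] = ((-0.1667)·(-0.1667) + (-3.1667)·(-3.1667) + (2.8333)·(2.8333) + (1.8333)·(1.8333) + (0.8333)·(0.8333) + (-2.1667)·(-2.1667)) / 5 = 26.8333/5 = 5.3667
  s[X,Y] = ((-0.1667)·(1.5) + (-3.1667)·(-0.5) + (2.8333)·(3.5) + (1.8333)·(-1.5) + (0.8333)·(-1.5) + (-2.1667)·(-1.5)) / 5 = 10.5/5 = 2.1
  s[Y,Y] = ((1.5)·(1.5) + (-0.5)·(-0.5) + (3.5)·(3.5) + (-1.5)·(-1.5) + (-1.5)·(-1.5) + (-1.5)·(-1.5)) / 5 = 21.5/5 = 4.3
  Sample standard deviations s_i = √(s[i,i]):
  s(X) = √(5.3667) = 2.3166
  s(Y) = √(4.3) = 2.0736

Step 3 — r_{ij} = s_{ij} / (s_i · s_j):
  r[X,X] = 1 (diagonal).
  r[X,Y] = 2.1 / (2.3166 · 2.0736) = 2.1 / 4.8038 = 0.4372
  r[Y,Y] = 1 (diagonal).

R is symmetric with unit diagonal. Assembling:

R = [[1, 0.4372],
 [0.4372, 1]]


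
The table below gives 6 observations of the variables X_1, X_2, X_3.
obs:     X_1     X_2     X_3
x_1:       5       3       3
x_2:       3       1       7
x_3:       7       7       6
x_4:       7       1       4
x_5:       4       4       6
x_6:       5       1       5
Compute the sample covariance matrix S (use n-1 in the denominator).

Step 1 — column means:
  mean(X_1) = (5 + 3 + 7 + 7 + 4 + 5) / 6 = 31/6 = 5.1667
  mean(X_2) = (3 + 1 + 7 + 1 + 4 + 1) / 6 = 17/6 = 2.8333
  mean(X_3) = (3 + 7 + 6 + 4 + 6 + 5) / 6 = 31/6 = 5.1667

Step 2 — sample covariance S[i,j] = (1/(n-1)) · Σ_k (x_{k,i} - mean_i) · (x_{k,j} - mean_j), with n-1 = 5.
  S[X_1,X_1] = ((-0.1667)·(-0.1667) + (-2.1667)·(-2.1667) + (1.8333)·(1.8333) + (1.8333)·(1.8333) + (-1.1667)·(-1.1667) + (-0.1667)·(-0.1667)) / 5 = 12.8333/5 = 2.5667
  S[X_1,X_2] = ((-0.1667)·(0.1667) + (-2.1667)·(-1.8333) + (1.8333)·(4.1667) + (1.8333)·(-1.8333) + (-1.1667)·(1.1667) + (-0.1667)·(-1.8333)) / 5 = 7.1667/5 = 1.4333
  S[X_1,X_3] = ((-0.1667)·(-2.1667) + (-2.1667)·(1.8333) + (1.8333)·(0.8333) + (1.8333)·(-1.1667) + (-1.1667)·(0.8333) + (-0.1667)·(-0.1667)) / 5 = -5.1667/5 = -1.0333
  S[X_2,X_2] = ((0.1667)·(0.1667) + (-1.8333)·(-1.8333) + (4.1667)·(4.1667) + (-1.8333)·(-1.8333) + (1.1667)·(1.1667) + (-1.8333)·(-1.8333)) / 5 = 28.8333/5 = 5.7667
  S[X_2,X_3] = ((0.1667)·(-2.1667) + (-1.8333)·(1.8333) + (4.1667)·(0.8333) + (-1.8333)·(-1.1667) + (1.1667)·(0.8333) + (-1.8333)·(-0.1667)) / 5 = 3.1667/5 = 0.6333
  S[X_3,X_3] = ((-2.1667)·(-2.1667) + (1.8333)·(1.8333) + (0.8333)·(0.8333) + (-1.1667)·(-1.1667) + (0.8333)·(0.8333) + (-0.1667)·(-0.1667)) / 5 = 10.8333/5 = 2.1667

S is symmetric (S[j,i] = S[i,j]). Assembling:

S = [[2.5667, 1.4333, -1.0333],
 [1.4333, 5.7667, 0.6333],
 [-1.0333, 0.6333, 2.1667]]


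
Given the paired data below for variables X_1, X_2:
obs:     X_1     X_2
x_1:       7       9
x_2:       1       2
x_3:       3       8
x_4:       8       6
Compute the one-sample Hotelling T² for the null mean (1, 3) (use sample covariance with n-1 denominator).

Step 1 — sample mean vector:
  mean(X_1) = (7 + 1 + 3 + 8) / 4 = 19/4 = 4.75
  mean(X_2) = (9 + 2 + 8 + 6) / 4 = 25/4 = 6.25
  x̄ = (4.75, 6.25),  deviation x̄ - mu_0 = (4.75, 6.25) - (1, 3) = (3.75, 3.25).

Step 2 — sample covariance matrix, S[i,j] = (1/(n-1)) · Σ_k (x_{k,i} - mean_i) · (x_{k,j} - mean_j), divisor n-1 = 3:
  S[X_1,X_1] = ((2.25)·(2.25) + (-3.75)·(-3.75) + (-1.75)·(-1.75) + (3.25)·(3.25)) / 3 = 32.75/3 = 10.9167
  S[X_1,X_2] = ((2.25)·(2.75) + (-3.75)·(-4.25) + (-1.75)·(1.75) + (3.25)·(-0.25)) / 3 = 18.25/3 = 6.0833
  S[X_2,X_2] = ((2.75)·(2.75) + (-4.25)·(-4.25) + (1.75)·(1.75) + (-0.25)·(-0.25)) / 3 = 28.75/3 = 9.5833
  S = [[10.9167, 6.0833],
 [6.0833, 9.5833]].

Step 3 — invert S. det(S) = 10.9167·9.5833 - (6.0833)² = 67.6111.
  S^{-1} = (1/det) · [[d, -b], [-b, a]] = [[0.1417, -0.09],
 [-0.09, 0.1615]].

Step 4 — quadratic form (x̄ - mu_0)^T · S^{-1} · (x̄ - mu_0):
  S^{-1} · (x̄ - mu_0) = (0.2391, 0.1873),
  (x̄ - mu_0)^T · [...] = (3.75)·(0.2391) + (3.25)·(0.1873) = 1.5055.

Step 5 — scale by n: T² = 4 · 1.5055 = 6.0222.

T² ≈ 6.0222


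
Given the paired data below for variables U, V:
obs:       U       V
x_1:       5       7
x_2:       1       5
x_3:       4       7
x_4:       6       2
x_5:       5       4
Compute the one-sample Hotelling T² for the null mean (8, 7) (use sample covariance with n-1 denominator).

Step 1 — sample mean vector:
  mean(U) = (5 + 1 + 4 + 6 + 5) / 5 = 21/5 = 4.2
  mean(V) = (7 + 5 + 7 + 2 + 4) / 5 = 25/5 = 5
  x̄ = (4.2, 5),  deviation x̄ - mu_0 = (4.2, 5) - (8, 7) = (-3.8, -2).

Step 2 — sample covariance matrix, S[i,j] = (1/(n-1)) · Σ_k (x_{k,i} - mean_i) · (x_{k,j} - mean_j), divisor n-1 = 4:
  S[U,U] = ((0.8)·(0.8) + (-3.2)·(-3.2) + (-0.2)·(-0.2) + (1.8)·(1.8) + (0.8)·(0.8)) / 4 = 14.8/4 = 3.7
  S[U,V] = ((0.8)·(2) + (-3.2)·(0) + (-0.2)·(2) + (1.8)·(-3) + (0.8)·(-1)) / 4 = -5/4 = -1.25
  S[V,V] = ((2)·(2) + (0)·(0) + (2)·(2) + (-3)·(-3) + (-1)·(-1)) / 4 = 18/4 = 4.5
  S = [[3.7, -1.25],
 [-1.25, 4.5]].

Step 3 — invert S. det(S) = 3.7·4.5 - (-1.25)² = 15.0875.
  S^{-1} = (1/det) · [[d, -b], [-b, a]] = [[0.2983, 0.0829],
 [0.0829, 0.2452]].

Step 4 — quadratic form (x̄ - mu_0)^T · S^{-1} · (x̄ - mu_0):
  S^{-1} · (x̄ - mu_0) = (-1.2991, -0.8053),
  (x̄ - mu_0)^T · [...] = (-3.8)·(-1.2991) + (-2)·(-0.8053) = 6.5471.

Step 5 — scale by n: T² = 5 · 6.5471 = 32.7357.

T² ≈ 32.7357


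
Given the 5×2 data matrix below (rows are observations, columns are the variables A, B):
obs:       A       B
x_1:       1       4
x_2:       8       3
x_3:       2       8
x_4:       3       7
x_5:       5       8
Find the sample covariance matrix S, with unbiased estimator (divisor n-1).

Step 1 — column means:
  mean(A) = (1 + 8 + 2 + 3 + 5) / 5 = 19/5 = 3.8
  mean(B) = (4 + 3 + 8 + 7 + 8) / 5 = 30/5 = 6

Step 2 — sample covariance S[i,j] = (1/(n-1)) · Σ_k (x_{k,i} - mean_i) · (x_{k,j} - mean_j), with n-1 = 4.
  S[A,A] = ((-2.8)·(-2.8) + (4.2)·(4.2) + (-1.8)·(-1.8) + (-0.8)·(-0.8) + (1.2)·(1.2)) / 4 = 30.8/4 = 7.7
  S[A,B] = ((-2.8)·(-2) + (4.2)·(-3) + (-1.8)·(2) + (-0.8)·(1) + (1.2)·(2)) / 4 = -9/4 = -2.25
  S[B,B] = ((-2)·(-2) + (-3)·(-3) + (2)·(2) + (1)·(1) + (2)·(2)) / 4 = 22/4 = 5.5

S is symmetric (S[j,i] = S[i,j]). Assembling:

S = [[7.7, -2.25],
 [-2.25, 5.5]]


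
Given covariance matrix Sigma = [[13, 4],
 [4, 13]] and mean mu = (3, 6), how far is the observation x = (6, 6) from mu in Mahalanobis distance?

Step 1 — centre the observation: (x - mu) = (3, 0).

Step 2 — invert Sigma. det(Sigma) = 13·13 - (4)² = 153.
  Sigma^{-1} = (1/det) · [[d, -b], [-b, a]] = [[0.085, -0.0261],
 [-0.0261, 0.085]].

Step 3 — form the quadratic (x - mu)^T · Sigma^{-1} · (x - mu):
  Sigma^{-1} · (x - mu) = (0.2549, -0.0784).
  (x - mu)^T · [Sigma^{-1} · (x - mu)] = (3)·(0.2549) + (0)·(-0.0784) = 0.7647.

Step 4 — take square root: d = √(0.7647) ≈ 0.8745.

d(x, mu) = √(0.7647) ≈ 0.8745


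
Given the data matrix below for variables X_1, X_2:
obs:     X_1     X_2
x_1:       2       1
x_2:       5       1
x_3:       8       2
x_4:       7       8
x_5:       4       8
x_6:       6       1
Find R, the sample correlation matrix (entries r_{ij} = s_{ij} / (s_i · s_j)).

Step 1 — column means:
  mean(X_1) = (2 + 5 + 8 + 7 + 4 + 6) / 6 = 32/6 = 5.3333
  mean(X_2) = (1 + 1 + 2 + 8 + 8 + 1) / 6 = 21/6 = 3.5

Step 2 — sample variances and covariances s[i,j] = (1/(n-1)) · Σ_k (x_{k,i} - mean_i) · (x_{k,j} - mean_j), with n-1 = 5:
  s[X_1,X_1] = ((-3.3333)·(-3.3333) + (-0.3333)·(-0.3333) + (2.6667)·(2.6667) + (1.6667)·(1.6667) + (-1.3333)·(-1.3333) + (0.6667)·(0.6667)) / 5 = 23.3333/5 = 4.6667
  s[X_1,X_2] = ((-3.3333)·(-2.5) + (-0.3333)·(-2.5) + (2.6667)·(-1.5) + (1.6667)·(4.5) + (-1.3333)·(4.5) + (0.6667)·(-2.5)) / 5 = 5/5 = 1
  s[X_2,X_2] = ((-2.5)·(-2.5) + (-2.5)·(-2.5) + (-1.5)·(-1.5) + (4.5)·(4.5) + (4.5)·(4.5) + (-2.5)·(-2.5)) / 5 = 61.5/5 = 12.3
  Sample standard deviations s_i = √(s[i,i]):
  s(X_1) = √(4.6667) = 2.1602
  s(X_2) = √(12.3) = 3.5071

Step 3 — r_{ij} = s_{ij} / (s_i · s_j):
  r[X_1,X_1] = 1 (diagonal).
  r[X_1,X_2] = 1 / (2.1602 · 3.5071) = 1 / 7.5763 = 0.132
  r[X_2,X_2] = 1 (diagonal).

R is symmetric with unit diagonal. Assembling:

R = [[1, 0.132],
 [0.132, 1]]


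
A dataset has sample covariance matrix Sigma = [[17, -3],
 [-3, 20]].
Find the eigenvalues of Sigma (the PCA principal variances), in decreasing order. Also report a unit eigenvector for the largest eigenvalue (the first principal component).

Step 1 — characteristic polynomial of 2×2 Sigma:
  det(Sigma - λI) = λ² - trace · λ + det = 0.
  trace = 17 + 20 = 37, det = 17·20 - (-3)² = 331.
Step 2 — discriminant:
  Δ = trace² - 4·det = 1369 - 1324 = 45.
Step 3 — eigenvalues:
  λ = (trace ± √Δ)/2 = (37 ± 6.7082)/2,
  λ_1 = 21.8541,  λ_2 = 15.1459.

Step 4 — unit eigenvector for λ_1: solve (Sigma - λ_1 I)v = 0. First row:
  (17 - 21.8541)·v_x + (-3)·v_y = 0, i.e. (-4.8541)·v_x + (-3)·v_y = 0,
  so v ∝ (b, λ_1 - a) = (-3, 4.8541); multiply by -1 so the first entry is positive: u = (3, -4.8541).
  ||u|| = √((3)² + (-4.8541)²) = √(32.5623) ≈ 5.7063,
  v_1 = u/||u|| ≈ (0.5257, -0.8507) (||v_1|| = 1).

λ_1 = 21.8541,  λ_2 = 15.1459;  v_1 ≈ (0.5257, -0.8507)


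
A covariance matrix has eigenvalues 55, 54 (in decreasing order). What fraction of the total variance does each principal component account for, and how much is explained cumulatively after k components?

Step 1 — total variance = trace(Sigma) = Σ λ_i = 55 + 54 = 109.

Step 2 — fraction explained by component i = λ_i / Σ λ:
  PC1: 55/109 = 0.5046
  PC2: 54/109 = 0.4954

Step 3 — cumulative fraction after k components = (λ_1 + ... + λ_k) / Σ λ:
  k = 1: 55/109 = 0.5046
  k = 2: (55 + 54)/109 = 109/109 = 1

Summary (fraction, with percent):

explained: PC1 0.5046 (50.46%), PC2 0.4954 (49.54%);  cumulative: 0.5046, 1


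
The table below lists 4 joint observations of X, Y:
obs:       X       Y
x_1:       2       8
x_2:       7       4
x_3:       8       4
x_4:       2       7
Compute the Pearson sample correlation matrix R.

Step 1 — column means:
  mean(X) = (2 + 7 + 8 + 2) / 4 = 19/4 = 4.75
  mean(Y) = (8 + 4 + 4 + 7) / 4 = 23/4 = 5.75

Step 2 — sample variances and covariances s[i,j] = (1/(n-1)) · Σ_k (x_{k,i} - mean_i) · (x_{k,j} - mean_j), with n-1 = 3:
  s[X,X] = ((-2.75)·(-2.75) + (2.25)·(2.25) + (3.25)·(3.25) + (-2.75)·(-2.75)) / 3 = 30.75/3 = 10.25
  s[X,Y] = ((-2.75)·(2.25) + (2.25)·(-1.75) + (3.25)·(-1.75) + (-2.75)·(1.25)) / 3 = -19.25/3 = -6.4167
  s[Y,Y] = ((2.25)·(2.25) + (-1.75)·(-1.75) + (-1.75)·(-1.75) + (1.25)·(1.25)) / 3 = 12.75/3 = 4.25
  Sample standard deviations s_i = √(s[i,i]):
  s(X) = √(10.25) = 3.2016
  s(Y) = √(4.25) = 2.0616

Step 3 — r_{ij} = s_{ij} / (s_i · s_j):
  r[X,X] = 1 (diagonal).
  r[X,Y] = -6.4167 / (3.2016 · 2.0616) = -6.4167 / 6.6002 = -0.9722
  r[Y,Y] = 1 (diagonal).

R is symmetric with unit diagonal. Assembling:

R = [[1, -0.9722],
 [-0.9722, 1]]


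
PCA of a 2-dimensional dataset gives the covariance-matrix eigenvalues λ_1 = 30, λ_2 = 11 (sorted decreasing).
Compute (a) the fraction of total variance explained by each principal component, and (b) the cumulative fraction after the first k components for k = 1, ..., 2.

Step 1 — total variance = trace(Sigma) = Σ λ_i = 30 + 11 = 41.

Step 2 — fraction explained by component i = λ_i / Σ λ:
  PC1: 30/41 = 0.7317
  PC2: 11/41 = 0.2683

Step 3 — cumulative fraction after k components = (λ_1 + ... + λ_k) / Σ λ:
  k = 1: 30/41 = 0.7317
  k = 2: (30 + 11)/41 = 41/41 = 1

Summary (fraction, with percent):

explained: PC1 0.7317 (73.17%), PC2 0.2683 (26.83%);  cumulative: 0.7317, 1


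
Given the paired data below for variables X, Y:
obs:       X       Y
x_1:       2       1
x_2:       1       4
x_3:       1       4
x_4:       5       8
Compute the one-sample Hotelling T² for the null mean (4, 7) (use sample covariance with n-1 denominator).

Step 1 — sample mean vector:
  mean(X) = (2 + 1 + 1 + 5) / 4 = 9/4 = 2.25
  mean(Y) = (1 + 4 + 4 + 8) / 4 = 17/4 = 4.25
  x̄ = (2.25, 4.25),  deviation x̄ - mu_0 = (2.25, 4.25) - (4, 7) = (-1.75, -2.75).

Step 2 — sample covariance matrix, S[i,j] = (1/(n-1)) · Σ_k (x_{k,i} - mean_i) · (x_{k,j} - mean_j), divisor n-1 = 3:
  S[X,X] = ((-0.25)·(-0.25) + (-1.25)·(-1.25) + (-1.25)·(-1.25) + (2.75)·(2.75)) / 3 = 10.75/3 = 3.5833
  S[X,Y] = ((-0.25)·(-3.25) + (-1.25)·(-0.25) + (-1.25)·(-0.25) + (2.75)·(3.75)) / 3 = 11.75/3 = 3.9167
  S[Y,Y] = ((-3.25)·(-3.25) + (-0.25)·(-0.25) + (-0.25)·(-0.25) + (3.75)·(3.75)) / 3 = 24.75/3 = 8.25
  S = [[3.5833, 3.9167],
 [3.9167, 8.25]].

Step 3 — invert S. det(S) = 3.5833·8.25 - (3.9167)² = 14.2222.
  S^{-1} = (1/det) · [[d, -b], [-b, a]] = [[0.5801, -0.2754],
 [-0.2754, 0.252]].

Step 4 — quadratic form (x̄ - mu_0)^T · S^{-1} · (x̄ - mu_0):
  S^{-1} · (x̄ - mu_0) = (-0.2578, -0.2109),
  (x̄ - mu_0)^T · [...] = (-1.75)·(-0.2578) + (-2.75)·(-0.2109) = 1.0312.

Step 5 — scale by n: T² = 4 · 1.0312 = 4.125.

T² ≈ 4.125


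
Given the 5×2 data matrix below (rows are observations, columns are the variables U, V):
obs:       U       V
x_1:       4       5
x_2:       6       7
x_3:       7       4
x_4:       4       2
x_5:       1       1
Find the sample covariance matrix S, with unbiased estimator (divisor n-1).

Step 1 — column means:
  mean(U) = (4 + 6 + 7 + 4 + 1) / 5 = 22/5 = 4.4
  mean(V) = (5 + 7 + 4 + 2 + 1) / 5 = 19/5 = 3.8

Step 2 — sample covariance S[i,j] = (1/(n-1)) · Σ_k (x_{k,i} - mean_i) · (x_{k,j} - mean_j), with n-1 = 4.
  S[U,U] = ((-0.4)·(-0.4) + (1.6)·(1.6) + (2.6)·(2.6) + (-0.4)·(-0.4) + (-3.4)·(-3.4)) / 4 = 21.2/4 = 5.3
  S[U,V] = ((-0.4)·(1.2) + (1.6)·(3.2) + (2.6)·(0.2) + (-0.4)·(-1.8) + (-3.4)·(-2.8)) / 4 = 15.4/4 = 3.85
  S[V,V] = ((1.2)·(1.2) + (3.2)·(3.2) + (0.2)·(0.2) + (-1.8)·(-1.8) + (-2.8)·(-2.8)) / 4 = 22.8/4 = 5.7

S is symmetric (S[j,i] = S[i,j]). Assembling:

S = [[5.3, 3.85],
 [3.85, 5.7]]


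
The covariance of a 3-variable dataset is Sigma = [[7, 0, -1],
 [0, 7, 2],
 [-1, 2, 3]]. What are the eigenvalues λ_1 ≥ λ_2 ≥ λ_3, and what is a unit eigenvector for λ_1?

Step 1 — characteristic polynomial p(λ) = det(λI - Sigma) = λ³ - tr·λ² + c_1·λ - det, where tr = trace, c_1 = sum of the principal 2×2 minors, det = det(Sigma):
  tr = 7 + 7 + 3 = 17,
  c_1 = (7·7 - (0)²) + (7·3 - (-1)²) + (7·3 - (2)²) = 49 + 20 + 17 = 86,
  det = 7·(7·3 - (2)²) - (0)·((0)·3 - (2)·(-1)) + (-1)·((0)·(2) - 7·(-1)) = 7·(17) - (0)·(2) + (-1)·(7) = 112.
  So p(λ) = λ³ - 17λ² + 86λ - 112.
Step 2 — look for an integer root (rational root theorem: any rational root is an integer divisor of 112). Testing λ = 2:
  p(2) = 8 - 68 + 172 - 112 = 0  ✓
  Dividing out (λ - 2): p(λ) = (λ - 2)(λ² - 15λ + 56).
Step 3 — remaining eigenvalues from the quadratic λ² - 15λ + 56 = 0:
  Δ = 15² - 4·56 = 225 - 224 = 1,  λ = (15 ± √1)/2 = (15 ± 1)/2 = 8 or 7.
  Sorted: λ_1 = 8,  λ_2 = 7,  λ_3 = 2  (check: sum = 17 = tr ✓).

Step 4 — unit eigenvector for λ_1 = 8: v spans the null space of (Sigma - λ_1 I), whose rows are
  r_1 = (-1, 0, -1),  r_2 = (0, -1, 2),  r_3 = (-1, 2, -5).
  v is orthogonal to every row, so take v ∝ r_1 × r_2 = ((0)·(2) - (-1)·(-1), (-1)·(0) - (-1)·(2), (-1)·(-1) - (0)·(0)) = (-1, 2, 1).
  Rescale (multiply by -1 so the first nonzero entry is positive): u = (1, -2, -1).
  ||u|| = √((1)² + (-2)² + (-1)²) = √(6) ≈ 2.4495,  v_1 = u/||u|| ≈ (0.4082, -0.8165, -0.4082) (||v_1|| = 1).

λ_1 = 8,  λ_2 = 7,  λ_3 = 2;  v_1 ≈ (0.4082, -0.8165, -0.4082)


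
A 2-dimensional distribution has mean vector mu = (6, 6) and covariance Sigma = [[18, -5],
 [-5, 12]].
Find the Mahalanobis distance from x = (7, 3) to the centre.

Step 1 — centre the observation: (x - mu) = (1, -3).

Step 2 — invert Sigma. det(Sigma) = 18·12 - (-5)² = 191.
  Sigma^{-1} = (1/det) · [[d, -b], [-b, a]] = [[0.0628, 0.0262],
 [0.0262, 0.0942]].

Step 3 — form the quadratic (x - mu)^T · Sigma^{-1} · (x - mu):
  Sigma^{-1} · (x - mu) = (-0.0157, -0.2565).
  (x - mu)^T · [Sigma^{-1} · (x - mu)] = (1)·(-0.0157) + (-3)·(-0.2565) = 0.7539.

Step 4 — take square root: d = √(0.7539) ≈ 0.8683.

d(x, mu) = √(0.7539) ≈ 0.8683


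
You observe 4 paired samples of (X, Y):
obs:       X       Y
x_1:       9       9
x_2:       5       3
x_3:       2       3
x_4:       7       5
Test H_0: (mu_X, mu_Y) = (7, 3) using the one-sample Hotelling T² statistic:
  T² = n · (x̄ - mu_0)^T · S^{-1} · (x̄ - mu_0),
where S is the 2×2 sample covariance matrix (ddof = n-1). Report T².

Step 1 — sample mean vector:
  mean(X) = (9 + 5 + 2 + 7) / 4 = 23/4 = 5.75
  mean(Y) = (9 + 3 + 3 + 5) / 4 = 20/4 = 5
  x̄ = (5.75, 5),  deviation x̄ - mu_0 = (5.75, 5) - (7, 3) = (-1.25, 2).

Step 2 — sample covariance matrix, S[i,j] = (1/(n-1)) · Σ_k (x_{k,i} - mean_i) · (x_{k,j} - mean_j), divisor n-1 = 3:
  S[X,X] = ((3.25)·(3.25) + (-0.75)·(-0.75) + (-3.75)·(-3.75) + (1.25)·(1.25)) / 3 = 26.75/3 = 8.9167
  S[X,Y] = ((3.25)·(4) + (-0.75)·(-2) + (-3.75)·(-2) + (1.25)·(0)) / 3 = 22/3 = 7.3333
  S[Y,Y] = ((4)·(4) + (-2)·(-2) + (-2)·(-2) + (0)·(0)) / 3 = 24/3 = 8
  S = [[8.9167, 7.3333],
 [7.3333, 8]].

Step 3 — invert S. det(S) = 8.9167·8 - (7.3333)² = 17.5556.
  S^{-1} = (1/det) · [[d, -b], [-b, a]] = [[0.4557, -0.4177],
 [-0.4177, 0.5079]].

Step 4 — quadratic form (x̄ - mu_0)^T · S^{-1} · (x̄ - mu_0):
  S^{-1} · (x̄ - mu_0) = (-1.4051, 1.538),
  (x̄ - mu_0)^T · [...] = (-1.25)·(-1.4051) + (2)·(1.538) = 4.8323.

Step 5 — scale by n: T² = 4 · 4.8323 = 19.3291.

T² ≈ 19.3291


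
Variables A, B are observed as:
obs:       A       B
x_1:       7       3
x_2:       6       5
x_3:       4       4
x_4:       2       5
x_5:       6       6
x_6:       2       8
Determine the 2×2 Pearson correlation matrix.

Step 1 — column means:
  mean(A) = (7 + 6 + 4 + 2 + 6 + 2) / 6 = 27/6 = 4.5
  mean(B) = (3 + 5 + 4 + 5 + 6 + 8) / 6 = 31/6 = 5.1667

Step 2 — sample variances and covariances s[i,j] = (1/(n-1)) · Σ_k (x_{k,i} - mean_i) · (x_{k,j} - mean_j), with n-1 = 5:
  s[A,A] = ((2.5)·(2.5) + (1.5)·(1.5) + (-0.5)·(-0.5) + (-2.5)·(-2.5) + (1.5)·(1.5) + (-2.5)·(-2.5)) / 5 = 23.5/5 = 4.7
  s[A,B] = ((2.5)·(-2.1667) + (1.5)·(-0.1667) + (-0.5)·(-1.1667) + (-2.5)·(-0.1667) + (1.5)·(0.8333) + (-2.5)·(2.8333)) / 5 = -10.5/5 = -2.1
  s[B,B] = ((-2.1667)·(-2.1667) + (-0.1667)·(-0.1667) + (-1.1667)·(-1.1667) + (-0.1667)·(-0.1667) + (0.8333)·(0.8333) + (2.8333)·(2.8333)) / 5 = 14.8333/5 = 2.9667
  Sample standard deviations s_i = √(s[i,i]):
  s(A) = √(4.7) = 2.1679
  s(B) = √(2.9667) = 1.7224

Step 3 — r_{ij} = s_{ij} / (s_i · s_j):
  r[A,A] = 1 (diagonal).
  r[A,B] = -2.1 / (2.1679 · 1.7224) = -2.1 / 3.7341 = -0.5624
  r[B,B] = 1 (diagonal).

R is symmetric with unit diagonal. Assembling:

R = [[1, -0.5624],
 [-0.5624, 1]]


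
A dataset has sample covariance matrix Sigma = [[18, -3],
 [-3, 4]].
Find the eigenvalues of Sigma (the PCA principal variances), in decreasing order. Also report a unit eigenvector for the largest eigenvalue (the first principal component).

Step 1 — characteristic polynomial of 2×2 Sigma:
  det(Sigma - λI) = λ² - trace · λ + det = 0.
  trace = 18 + 4 = 22, det = 18·4 - (-3)² = 63.
Step 2 — discriminant:
  Δ = trace² - 4·det = 484 - 252 = 232.
Step 3 — eigenvalues:
  λ = (trace ± √Δ)/2 = (22 ± 15.2315)/2,
  λ_1 = 18.6158,  λ_2 = 3.3842.

Step 4 — unit eigenvector for λ_1: solve (Sigma - λ_1 I)v = 0. First row:
  (18 - 18.6158)·v_x + (-3)·v_y = 0, i.e. (-0.6158)·v_x + (-3)·v_y = 0,
  so v ∝ (b, λ_1 - a) = (-3, 0.6158); multiply by -1 so the first entry is positive: u = (3, -0.6158).
  ||u|| = √((3)² + (-0.6158)²) = √(9.3792) ≈ 3.0625,
  v_1 = u/||u|| ≈ (0.9796, -0.2011) (||v_1|| = 1).

λ_1 = 18.6158,  λ_2 = 3.3842;  v_1 ≈ (0.9796, -0.2011)


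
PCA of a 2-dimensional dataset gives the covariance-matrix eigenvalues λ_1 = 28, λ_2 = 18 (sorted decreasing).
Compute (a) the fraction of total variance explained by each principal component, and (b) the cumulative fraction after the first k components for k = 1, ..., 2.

Step 1 — total variance = trace(Sigma) = Σ λ_i = 28 + 18 = 46.

Step 2 — fraction explained by component i = λ_i / Σ λ:
  PC1: 28/46 = 0.6087
  PC2: 18/46 = 0.3913

Step 3 — cumulative fraction after k components = (λ_1 + ... + λ_k) / Σ λ:
  k = 1: 28/46 = 0.6087
  k = 2: (28 + 18)/46 = 46/46 = 1

Summary (fraction, with percent):

explained: PC1 0.6087 (60.87%), PC2 0.3913 (39.13%);  cumulative: 0.6087, 1


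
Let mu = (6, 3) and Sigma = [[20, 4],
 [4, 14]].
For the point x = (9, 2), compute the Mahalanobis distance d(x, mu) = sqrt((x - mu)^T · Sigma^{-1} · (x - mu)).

Step 1 — centre the observation: (x - mu) = (3, -1).

Step 2 — invert Sigma. det(Sigma) = 20·14 - (4)² = 264.
  Sigma^{-1} = (1/det) · [[d, -b], [-b, a]] = [[0.053, -0.0152],
 [-0.0152, 0.0758]].

Step 3 — form the quadratic (x - mu)^T · Sigma^{-1} · (x - mu):
  Sigma^{-1} · (x - mu) = (0.1742, -0.1212).
  (x - mu)^T · [Sigma^{-1} · (x - mu)] = (3)·(0.1742) + (-1)·(-0.1212) = 0.6439.

Step 4 — take square root: d = √(0.6439) ≈ 0.8025.

d(x, mu) = √(0.6439) ≈ 0.8025


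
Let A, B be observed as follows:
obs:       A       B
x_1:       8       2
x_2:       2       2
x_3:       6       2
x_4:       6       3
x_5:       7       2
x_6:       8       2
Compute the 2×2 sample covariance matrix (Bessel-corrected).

Step 1 — column means:
  mean(A) = (8 + 2 + 6 + 6 + 7 + 8) / 6 = 37/6 = 6.1667
  mean(B) = (2 + 2 + 2 + 3 + 2 + 2) / 6 = 13/6 = 2.1667

Step 2 — sample covariance S[i,j] = (1/(n-1)) · Σ_k (x_{k,i} - mean_i) · (x_{k,j} - mean_j), with n-1 = 5.
  S[A,A] = ((1.8333)·(1.8333) + (-4.1667)·(-4.1667) + (-0.1667)·(-0.1667) + (-0.1667)·(-0.1667) + (0.8333)·(0.8333) + (1.8333)·(1.8333)) / 5 = 24.8333/5 = 4.9667
  S[A,B] = ((1.8333)·(-0.1667) + (-4.1667)·(-0.1667) + (-0.1667)·(-0.1667) + (-0.1667)·(0.8333) + (0.8333)·(-0.1667) + (1.8333)·(-0.1667)) / 5 = -0.1667/5 = -0.0333
  S[B,B] = ((-0.1667)·(-0.1667) + (-0.1667)·(-0.1667) + (-0.1667)·(-0.1667) + (0.8333)·(0.8333) + (-0.1667)·(-0.1667) + (-0.1667)·(-0.1667)) / 5 = 0.8333/5 = 0.1667

S is symmetric (S[j,i] = S[i,j]). Assembling:

S = [[4.9667, -0.0333],
 [-0.0333, 0.1667]]


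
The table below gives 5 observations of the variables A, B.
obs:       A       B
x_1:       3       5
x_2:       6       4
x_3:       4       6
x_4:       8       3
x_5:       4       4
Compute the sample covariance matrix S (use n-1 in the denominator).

Step 1 — column means:
  mean(A) = (3 + 6 + 4 + 8 + 4) / 5 = 25/5 = 5
  mean(B) = (5 + 4 + 6 + 3 + 4) / 5 = 22/5 = 4.4

Step 2 — sample covariance S[i,j] = (1/(n-1)) · Σ_k (x_{k,i} - mean_i) · (x_{k,j} - mean_j), with n-1 = 4.
  S[A,A] = ((-2)·(-2) + (1)·(1) + (-1)·(-1) + (3)·(3) + (-1)·(-1)) / 4 = 16/4 = 4
  S[A,B] = ((-2)·(0.6) + (1)·(-0.4) + (-1)·(1.6) + (3)·(-1.4) + (-1)·(-0.4)) / 4 = -7/4 = -1.75
  S[B,B] = ((0.6)·(0.6) + (-0.4)·(-0.4) + (1.6)·(1.6) + (-1.4)·(-1.4) + (-0.4)·(-0.4)) / 4 = 5.2/4 = 1.3

S is symmetric (S[j,i] = S[i,j]). Assembling:

S = [[4, -1.75],
 [-1.75, 1.3]]


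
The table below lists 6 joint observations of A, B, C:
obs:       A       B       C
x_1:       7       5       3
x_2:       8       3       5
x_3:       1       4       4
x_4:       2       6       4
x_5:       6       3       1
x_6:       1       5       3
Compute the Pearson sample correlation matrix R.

Step 1 — column means:
  mean(A) = (7 + 8 + 1 + 2 + 6 + 1) / 6 = 25/6 = 4.1667
  mean(B) = (5 + 3 + 4 + 6 + 3 + 5) / 6 = 26/6 = 4.3333
  mean(C) = (3 + 5 + 4 + 4 + 1 + 3) / 6 = 20/6 = 3.3333

Step 2 — sample variances and covariances s[i,j] = (1/(n-1)) · Σ_k (x_{k,i} - mean_i) · (x_{k,j} - mean_j), with n-1 = 5:
  s[A,A] = ((2.8333)·(2.8333) + (3.8333)·(3.8333) + (-3.1667)·(-3.1667) + (-2.1667)·(-2.1667) + (1.8333)·(1.8333) + (-3.1667)·(-3.1667)) / 5 = 50.8333/5 = 10.1667
  s[A,B] = ((2.8333)·(0.6667) + (3.8333)·(-1.3333) + (-3.1667)·(-0.3333) + (-2.1667)·(1.6667) + (1.8333)·(-1.3333) + (-3.1667)·(0.6667)) / 5 = -10.3333/5 = -2.0667
  s[A,C] = ((2.8333)·(-0.3333) + (3.8333)·(1.6667) + (-3.1667)·(0.6667) + (-2.1667)·(0.6667) + (1.8333)·(-2.3333) + (-3.1667)·(-0.3333)) / 5 = -1.3333/5 = -0.2667
  s[B,B] = ((0.6667)·(0.6667) + (-1.3333)·(-1.3333) + (-0.3333)·(-0.3333) + (1.6667)·(1.6667) + (-1.3333)·(-1.3333) + (0.6667)·(0.6667)) / 5 = 7.3333/5 = 1.4667
  s[B,C] = ((0.6667)·(-0.3333) + (-1.3333)·(1.6667) + (-0.3333)·(0.6667) + (1.6667)·(0.6667) + (-1.3333)·(-2.3333) + (0.6667)·(-0.3333)) / 5 = 1.3333/5 = 0.2667
  s[C,C] = ((-0.3333)·(-0.3333) + (1.6667)·(1.6667) + (0.6667)·(0.6667) + (0.6667)·(0.6667) + (-2.3333)·(-2.3333) + (-0.3333)·(-0.3333)) / 5 = 9.3333/5 = 1.8667
  Sample standard deviations s_i = √(s[i,i]):
  s(A) = √(10.1667) = 3.1885
  s(B) = √(1.4667) = 1.2111
  s(C) = √(1.8667) = 1.3663

Step 3 — r_{ij} = s_{ij} / (s_i · s_j):
  r[A,A] = 1 (diagonal).
  r[A,B] = -2.0667 / (3.1885 · 1.2111) = -2.0667 / 3.8615 = -0.5352
  r[A,C] = -0.2667 / (3.1885 · 1.3663) = -0.2667 / 4.3563 = -0.0612
  r[B,B] = 1 (diagonal).
  r[B,C] = 0.2667 / (1.2111 · 1.3663) = 0.2667 / 1.6546 = 0.1612
  r[C,C] = 1 (diagonal).

R is symmetric with unit diagonal. Assembling:

R = [[1, -0.5352, -0.0612],
 [-0.5352, 1, 0.1612],
 [-0.0612, 0.1612, 1]]


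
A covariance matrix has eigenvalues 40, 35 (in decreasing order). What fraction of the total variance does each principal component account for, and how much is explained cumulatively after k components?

Step 1 — total variance = trace(Sigma) = Σ λ_i = 40 + 35 = 75.

Step 2 — fraction explained by component i = λ_i / Σ λ:
  PC1: 40/75 = 0.5333
  PC2: 35/75 = 0.4667

Step 3 — cumulative fraction after k components = (λ_1 + ... + λ_k) / Σ λ:
  k = 1: 40/75 = 0.5333
  k = 2: (40 + 35)/75 = 75/75 = 1

Summary (fraction, with percent):

explained: PC1 0.5333 (53.33%), PC2 0.4667 (46.67%);  cumulative: 0.5333, 1


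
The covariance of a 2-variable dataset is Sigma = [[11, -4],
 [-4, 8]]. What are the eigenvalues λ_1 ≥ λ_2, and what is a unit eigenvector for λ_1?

Step 1 — characteristic polynomial of 2×2 Sigma:
  det(Sigma - λI) = λ² - trace · λ + det = 0.
  trace = 11 + 8 = 19, det = 11·8 - (-4)² = 72.
Step 2 — discriminant:
  Δ = trace² - 4·det = 361 - 288 = 73.
Step 3 — eigenvalues:
  λ = (trace ± √Δ)/2 = (19 ± 8.544)/2,
  λ_1 = 13.772,  λ_2 = 5.228.

Step 4 — unit eigenvector for λ_1: solve (Sigma - λ_1 I)v = 0. First row:
  (11 - 13.772)·v_x + (-4)·v_y = 0, i.e. (-2.772)·v_x + (-4)·v_y = 0,
  so v ∝ (b, λ_1 - a) = (-4, 2.772); multiply by -1 so the first entry is positive: u = (4, -2.772).
  ||u|| = √((4)² + (-2.772)²) = √(23.684) ≈ 4.8666,
  v_1 = u/||u|| ≈ (0.8219, -0.5696) (||v_1|| = 1).

λ_1 = 13.772,  λ_2 = 5.228;  v_1 ≈ (0.8219, -0.5696)


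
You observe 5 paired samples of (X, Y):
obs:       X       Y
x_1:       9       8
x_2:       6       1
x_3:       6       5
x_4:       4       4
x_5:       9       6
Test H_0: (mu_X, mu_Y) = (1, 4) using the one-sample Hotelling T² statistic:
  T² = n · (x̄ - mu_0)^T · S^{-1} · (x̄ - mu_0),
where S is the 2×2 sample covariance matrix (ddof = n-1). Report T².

Step 1 — sample mean vector:
  mean(X) = (9 + 6 + 6 + 4 + 9) / 5 = 34/5 = 6.8
  mean(Y) = (8 + 1 + 5 + 4 + 6) / 5 = 24/5 = 4.8
  x̄ = (6.8, 4.8),  deviation x̄ - mu_0 = (6.8, 4.8) - (1, 4) = (5.8, 0.8).

Step 2 — sample covariance matrix, S[i,j] = (1/(n-1)) · Σ_k (x_{k,i} - mean_i) · (x_{k,j} - mean_j), divisor n-1 = 4:
  S[X,X] = ((2.2)·(2.2) + (-0.8)·(-0.8) + (-0.8)·(-0.8) + (-2.8)·(-2.8) + (2.2)·(2.2)) / 4 = 18.8/4 = 4.7
  S[X,Y] = ((2.2)·(3.2) + (-0.8)·(-3.8) + (-0.8)·(0.2) + (-2.8)·(-0.8) + (2.2)·(1.2)) / 4 = 14.8/4 = 3.7
  S[Y,Y] = ((3.2)·(3.2) + (-3.8)·(-3.8) + (0.2)·(0.2) + (-0.8)·(-0.8) + (1.2)·(1.2)) / 4 = 26.8/4 = 6.7
  S = [[4.7, 3.7],
 [3.7, 6.7]].

Step 3 — invert S. det(S) = 4.7·6.7 - (3.7)² = 17.8.
  S^{-1} = (1/det) · [[d, -b], [-b, a]] = [[0.3764, -0.2079],
 [-0.2079, 0.264]].

Step 4 — quadratic form (x̄ - mu_0)^T · S^{-1} · (x̄ - mu_0):
  S^{-1} · (x̄ - mu_0) = (2.0169, -0.9944),
  (x̄ - mu_0)^T · [...] = (5.8)·(2.0169) + (0.8)·(-0.9944) = 10.9022.

Step 5 — scale by n: T² = 5 · 10.9022 = 54.5112.

T² ≈ 54.5112


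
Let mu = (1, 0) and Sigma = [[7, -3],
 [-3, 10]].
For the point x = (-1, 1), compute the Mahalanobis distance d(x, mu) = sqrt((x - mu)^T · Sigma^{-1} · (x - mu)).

Step 1 — centre the observation: (x - mu) = (-2, 1).

Step 2 — invert Sigma. det(Sigma) = 7·10 - (-3)² = 61.
  Sigma^{-1} = (1/det) · [[d, -b], [-b, a]] = [[0.1639, 0.0492],
 [0.0492, 0.1148]].

Step 3 — form the quadratic (x - mu)^T · Sigma^{-1} · (x - mu):
  Sigma^{-1} · (x - mu) = (-0.2787, 0.0164).
  (x - mu)^T · [Sigma^{-1} · (x - mu)] = (-2)·(-0.2787) + (1)·(0.0164) = 0.5738.

Step 4 — take square root: d = √(0.5738) ≈ 0.7575.

d(x, mu) = √(0.5738) ≈ 0.7575


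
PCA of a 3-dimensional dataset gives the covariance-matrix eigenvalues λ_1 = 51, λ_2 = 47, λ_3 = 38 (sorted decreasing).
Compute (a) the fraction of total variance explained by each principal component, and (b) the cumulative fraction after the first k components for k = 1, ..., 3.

Step 1 — total variance = trace(Sigma) = Σ λ_i = 51 + 47 + 38 = 136.

Step 2 — fraction explained by component i = λ_i / Σ λ:
  PC1: 51/136 = 0.375
  PC2: 47/136 = 0.3456
  PC3: 38/136 = 0.2794

Step 3 — cumulative fraction after k components = (λ_1 + ... + λ_k) / Σ λ:
  k = 1: 51/136 = 0.375
  k = 2: (51 + 47)/136 = 98/136 = 0.7206
  k = 3: (51 + 47 + 38)/136 = 136/136 = 1

Summary (fraction, with percent):

explained: PC1 0.375 (37.5%), PC2 0.3456 (34.56%), PC3 0.2794 (27.94%);  cumulative: 0.375, 0.7206, 1


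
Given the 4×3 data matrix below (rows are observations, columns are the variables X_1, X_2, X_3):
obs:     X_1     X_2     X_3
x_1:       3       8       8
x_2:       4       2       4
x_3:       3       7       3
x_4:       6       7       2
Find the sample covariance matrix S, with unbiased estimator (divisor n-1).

Step 1 — column means:
  mean(X_1) = (3 + 4 + 3 + 6) / 4 = 16/4 = 4
  mean(X_2) = (8 + 2 + 7 + 7) / 4 = 24/4 = 6
  mean(X_3) = (8 + 4 + 3 + 2) / 4 = 17/4 = 4.25

Step 2 — sample covariance S[i,j] = (1/(n-1)) · Σ_k (x_{k,i} - mean_i) · (x_{k,j} - mean_j), with n-1 = 3.
  S[X_1,X_1] = ((-1)·(-1) + (0)·(0) + (-1)·(-1) + (2)·(2)) / 3 = 6/3 = 2
  S[X_1,X_2] = ((-1)·(2) + (0)·(-4) + (-1)·(1) + (2)·(1)) / 3 = -1/3 = -0.3333
  S[X_1,X_3] = ((-1)·(3.75) + (0)·(-0.25) + (-1)·(-1.25) + (2)·(-2.25)) / 3 = -7/3 = -2.3333
  S[X_2,X_2] = ((2)·(2) + (-4)·(-4) + (1)·(1) + (1)·(1)) / 3 = 22/3 = 7.3333
  S[X_2,X_3] = ((2)·(3.75) + (-4)·(-0.25) + (1)·(-1.25) + (1)·(-2.25)) / 3 = 5/3 = 1.6667
  S[X_3,X_3] = ((3.75)·(3.75) + (-0.25)·(-0.25) + (-1.25)·(-1.25) + (-2.25)·(-2.25)) / 3 = 20.75/3 = 6.9167

S is symmetric (S[j,i] = S[i,j]). Assembling:

S = [[2, -0.3333, -2.3333],
 [-0.3333, 7.3333, 1.6667],
 [-2.3333, 1.6667, 6.9167]]


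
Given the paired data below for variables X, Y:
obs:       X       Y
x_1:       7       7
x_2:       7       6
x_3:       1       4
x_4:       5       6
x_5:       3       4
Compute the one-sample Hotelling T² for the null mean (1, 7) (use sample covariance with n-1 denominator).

Step 1 — sample mean vector:
  mean(X) = (7 + 7 + 1 + 5 + 3) / 5 = 23/5 = 4.6
  mean(Y) = (7 + 6 + 4 + 6 + 4) / 5 = 27/5 = 5.4
  x̄ = (4.6, 5.4),  deviation x̄ - mu_0 = (4.6, 5.4) - (1, 7) = (3.6, -1.6).

Step 2 — sample covariance matrix, S[i,j] = (1/(n-1)) · Σ_k (x_{k,i} - mean_i) · (x_{k,j} - mean_j), divisor n-1 = 4:
  S[X,X] = ((2.4)·(2.4) + (2.4)·(2.4) + (-3.6)·(-3.6) + (0.4)·(0.4) + (-1.6)·(-1.6)) / 4 = 27.2/4 = 6.8
  S[X,Y] = ((2.4)·(1.6) + (2.4)·(0.6) + (-3.6)·(-1.4) + (0.4)·(0.6) + (-1.6)·(-1.4)) / 4 = 12.8/4 = 3.2
  S[Y,Y] = ((1.6)·(1.6) + (0.6)·(0.6) + (-1.4)·(-1.4) + (0.6)·(0.6) + (-1.4)·(-1.4)) / 4 = 7.2/4 = 1.8
  S = [[6.8, 3.2],
 [3.2, 1.8]].

Step 3 — invert S. det(S) = 6.8·1.8 - (3.2)² = 2.
  S^{-1} = (1/det) · [[d, -b], [-b, a]] = [[0.9, -1.6],
 [-1.6, 3.4]].

Step 4 — quadratic form (x̄ - mu_0)^T · S^{-1} · (x̄ - mu_0):
  S^{-1} · (x̄ - mu_0) = (5.8, -11.2),
  (x̄ - mu_0)^T · [...] = (3.6)·(5.8) + (-1.6)·(-11.2) = 38.8.

Step 5 — scale by n: T² = 5 · 38.8 = 194.

T² ≈ 194


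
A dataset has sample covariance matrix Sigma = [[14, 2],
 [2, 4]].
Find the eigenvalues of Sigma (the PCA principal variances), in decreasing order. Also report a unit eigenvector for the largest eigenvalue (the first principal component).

Step 1 — characteristic polynomial of 2×2 Sigma:
  det(Sigma - λI) = λ² - trace · λ + det = 0.
  trace = 14 + 4 = 18, det = 14·4 - (2)² = 52.
Step 2 — discriminant:
  Δ = trace² - 4·det = 324 - 208 = 116.
Step 3 — eigenvalues:
  λ = (trace ± √Δ)/2 = (18 ± 10.7703)/2,
  λ_1 = 14.3852,  λ_2 = 3.6148.

Step 4 — unit eigenvector for λ_1: solve (Sigma - λ_1 I)v = 0. First row:
  (14 - 14.3852)·v_x + (2)·v_y = 0, i.e. (-0.3852)·v_x + (2)·v_y = 0,
  so v ∝ (b, λ_1 - a) = (2, 0.3852) = u.
  ||u|| = √((2)² + (0.3852)²) = √(4.1484) ≈ 2.0368,
  v_1 = u/||u|| ≈ (0.982, 0.1891) (||v_1|| = 1).

λ_1 = 14.3852,  λ_2 = 3.6148;  v_1 ≈ (0.982, 0.1891)
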